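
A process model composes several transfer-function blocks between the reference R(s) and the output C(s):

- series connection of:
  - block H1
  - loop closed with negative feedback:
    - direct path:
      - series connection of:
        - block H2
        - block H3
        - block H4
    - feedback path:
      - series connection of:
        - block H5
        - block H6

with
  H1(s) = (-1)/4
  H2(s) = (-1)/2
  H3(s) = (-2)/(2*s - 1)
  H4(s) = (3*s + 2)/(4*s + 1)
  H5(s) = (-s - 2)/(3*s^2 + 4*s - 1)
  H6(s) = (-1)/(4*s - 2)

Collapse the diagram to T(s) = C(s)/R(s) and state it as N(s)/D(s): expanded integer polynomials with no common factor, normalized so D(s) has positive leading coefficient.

1. combine H2, H3, H4 in series, giving (3*s + 2)/(8*s^2 - 2*s - 1)
2. cascade H5, H6, giving (s + 2)/(12*s^3 + 10*s^2 - 12*s + 2)
3. feedback reduction of (H2*H3*H4), (H5*H6), giving (36*s^4 + 54*s^3 - 16*s^2 - 18*s + 4)/(96*s^5 + 56*s^4 - 128*s^3 + 33*s^2 + 16*s + 2)
4. multiply H1, [(H2*H3*H4)/(1+(H2*H3*H4)*(H5*H6))] (series), giving the overall T(s)

Answer: (-18*s^4 - 27*s^3 + 8*s^2 + 9*s - 2)/(192*s^5 + 112*s^4 - 256*s^3 + 66*s^2 + 32*s + 4)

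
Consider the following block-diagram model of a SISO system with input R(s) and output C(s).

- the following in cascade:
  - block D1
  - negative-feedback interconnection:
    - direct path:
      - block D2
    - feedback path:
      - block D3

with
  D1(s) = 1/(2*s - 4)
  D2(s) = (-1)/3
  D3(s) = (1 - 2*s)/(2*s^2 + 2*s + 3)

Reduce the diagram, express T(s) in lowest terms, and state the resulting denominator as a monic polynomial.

First reduce the diagram to T(s).

[1] apply the feedback formula to D2, D3; result (-2*s^2 - 2*s - 3)/(6*s^2 + 8*s + 8)
[2] cascade D1, [D2/(1+D2*D3)]; result (-2*s^2 - 2*s - 3)/(12*s^3 - 8*s^2 - 16*s - 32)
That last expression is T(s), already simplified. Scaling its denominator by 1/12 (the reciprocal of the leading coefficient) yields the monic denominator.

Answer: s^3 - 2*s^2/3 - 4*s/3 - 8/3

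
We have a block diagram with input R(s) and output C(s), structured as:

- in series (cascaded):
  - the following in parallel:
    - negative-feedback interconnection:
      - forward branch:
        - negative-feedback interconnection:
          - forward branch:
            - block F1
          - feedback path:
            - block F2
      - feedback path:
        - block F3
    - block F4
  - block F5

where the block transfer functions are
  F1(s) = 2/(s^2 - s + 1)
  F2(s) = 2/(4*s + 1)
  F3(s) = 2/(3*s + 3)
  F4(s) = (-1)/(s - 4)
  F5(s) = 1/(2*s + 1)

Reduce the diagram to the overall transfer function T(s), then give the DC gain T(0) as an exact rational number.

Step 1 - apply the feedback formula to F1, F2; result (8*s + 2)/(4*s^3 - 3*s^2 + 3*s + 5)
Step 2 - collapse the loop ([F1/(1+F1*F2)] forward, F3 return); result (24*s^2 + 30*s + 6)/(12*s^4 + 3*s^3 + 40*s + 19)
Step 3 - reduce the parallel group [[F1/(1+F1*F2)]/(1+[F1/(1+F1*F2)]*F3)], F4; result (-12*s^4 + 21*s^3 - 66*s^2 - 154*s - 43)/(12*s^5 - 45*s^4 - 12*s^3 + 40*s^2 - 141*s - 76)
Step 4 - reduce the series chain ([[F1/(1+F1*F2)]/(1+[F1/(1+F1*F2)]*F3)]+F4), F5; result (-12*s^4 + 21*s^3 - 66*s^2 - 154*s - 43)/(24*s^6 - 78*s^5 - 69*s^4 + 68*s^3 - 242*s^2 - 293*s - 76)
DC gain: substitute s = 0 into T(s) from step 4: T(0) = -43/(-76) = 43/76.

Final answer: 43/76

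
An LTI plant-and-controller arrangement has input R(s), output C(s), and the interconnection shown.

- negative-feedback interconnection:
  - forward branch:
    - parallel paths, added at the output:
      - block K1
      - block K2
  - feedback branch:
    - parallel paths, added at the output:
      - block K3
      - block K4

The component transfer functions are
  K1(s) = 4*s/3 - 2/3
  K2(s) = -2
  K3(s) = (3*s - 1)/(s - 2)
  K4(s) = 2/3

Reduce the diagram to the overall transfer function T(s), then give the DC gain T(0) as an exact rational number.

First reduce the diagram to T(s).

Step 1. parallel reduction of K1, K2: 4*s/3 - 8/3
Step 2. reduce the parallel group K3, K4: (11*s - 7)/(3*s - 6)
Step 3. close the feedback loop around (K1+K2), (K3+K4): (12*s - 24)/(44*s - 19)
The step-3 result is T(s). Setting s = 0: T(0) = -24/(-19) = 24/19.

Answer: 24/19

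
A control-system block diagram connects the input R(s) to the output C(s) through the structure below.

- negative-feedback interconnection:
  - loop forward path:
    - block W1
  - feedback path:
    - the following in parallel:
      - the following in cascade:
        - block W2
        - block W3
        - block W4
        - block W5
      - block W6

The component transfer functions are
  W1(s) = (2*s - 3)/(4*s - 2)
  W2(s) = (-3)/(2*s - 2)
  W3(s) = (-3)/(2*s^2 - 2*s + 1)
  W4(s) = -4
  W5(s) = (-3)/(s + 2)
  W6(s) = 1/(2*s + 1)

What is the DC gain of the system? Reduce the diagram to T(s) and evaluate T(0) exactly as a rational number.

First reduce the diagram to T(s).

1. combine W2, W3, W4, W5 in series: 54/(2*s^4 - 5*s^2 + 5*s - 2)
2. parallel reduction of (W2*W3*W4*W5), W6: (2*s^4 - 5*s^2 + 113*s + 52)/(4*s^5 + 2*s^4 - 10*s^3 + 5*s^2 + s - 2)
3. close the feedback loop around W1, ((W2*W3*W4*W5)+W6): (8*s^6 - 8*s^5 - 26*s^4 + 40*s^3 - 13*s^2 - 7*s + 6)/(16*s^6 + 4*s^5 - 50*s^4 + 30*s^3 + 235*s^2 - 245*s - 152)
That last expression is T(s); at s = 0 only the constant terms survive, so T(0) = 6/(-152) = -3/76.

Answer: -3/76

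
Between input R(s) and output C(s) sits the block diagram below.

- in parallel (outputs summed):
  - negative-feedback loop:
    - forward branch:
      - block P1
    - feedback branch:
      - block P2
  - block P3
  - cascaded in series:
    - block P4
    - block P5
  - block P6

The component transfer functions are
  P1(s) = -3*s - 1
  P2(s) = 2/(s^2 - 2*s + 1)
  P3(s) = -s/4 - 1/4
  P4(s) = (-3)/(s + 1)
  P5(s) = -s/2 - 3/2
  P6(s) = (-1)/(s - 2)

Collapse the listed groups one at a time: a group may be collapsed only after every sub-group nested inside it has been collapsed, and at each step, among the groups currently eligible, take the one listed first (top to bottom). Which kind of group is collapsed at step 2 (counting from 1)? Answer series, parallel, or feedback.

Step 1. collapse the loop (P1 forward, P2 return)
Step 2. reduce the series chain P4, P5
Step 3. sum the parallel branches [P1/(1+P1*P2)], P3, (P4*P5), P6
Step 2 collapses a series group.

Final answer: series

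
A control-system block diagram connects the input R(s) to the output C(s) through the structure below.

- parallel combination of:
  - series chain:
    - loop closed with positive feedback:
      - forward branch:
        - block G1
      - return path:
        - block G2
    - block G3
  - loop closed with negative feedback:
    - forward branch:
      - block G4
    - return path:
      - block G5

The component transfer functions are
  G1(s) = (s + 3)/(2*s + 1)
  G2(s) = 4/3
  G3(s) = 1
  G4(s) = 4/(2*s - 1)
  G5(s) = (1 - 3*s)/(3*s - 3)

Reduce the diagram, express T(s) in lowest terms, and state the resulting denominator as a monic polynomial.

First reduce the diagram to T(s).

[1] close the feedback loop around G1, G2 gives (3*s + 9)/(2*s - 9)
[2] series reduction of [G1/(1-G1*G2)], G3 gives (3*s + 9)/(2*s - 9)
[3] feedback reduction of G4, G5 gives (12*s - 12)/(6*s^2 - 21*s + 7)
[4] sum the parallel branches ([G1/(1-G1*G2)]*G3), [G4/(1+G4*G5)] gives (18*s^3 + 15*s^2 - 300*s + 171)/(12*s^3 - 96*s^2 + 203*s - 63)
The result of step 4 is T(s) in lowest terms. Its denominator has leading coefficient 12; dividing the denominator through by 12 makes it monic.

Answer: s^3 - 8*s^2 + 203*s/12 - 21/4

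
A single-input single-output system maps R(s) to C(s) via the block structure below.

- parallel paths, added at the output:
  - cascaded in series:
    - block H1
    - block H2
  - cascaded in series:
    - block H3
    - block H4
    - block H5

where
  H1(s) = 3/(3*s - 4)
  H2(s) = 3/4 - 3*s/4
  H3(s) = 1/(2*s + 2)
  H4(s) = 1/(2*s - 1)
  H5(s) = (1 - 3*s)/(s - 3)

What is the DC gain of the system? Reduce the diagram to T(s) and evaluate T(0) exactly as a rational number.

Step 1 - reduce the series chain H1, H2 gives (9 - 9*s)/(12*s - 16)
Step 2 - reduce the series chain H3, H4, H5 gives (1 - 3*s)/(4*s^3 - 10*s^2 - 8*s + 6)
Step 3 - reduce the parallel group (H1*H2), (H3*H4*H5) gives (-18*s^4 + 63*s^3 - 27*s^2 - 33*s + 19)/(24*s^4 - 92*s^3 + 32*s^2 + 100*s - 48)
Evaluating the step-3 result (the overall T(s)) at s = 0 gives T(0) = 19/(-48) = -19/48.

Final answer: -19/48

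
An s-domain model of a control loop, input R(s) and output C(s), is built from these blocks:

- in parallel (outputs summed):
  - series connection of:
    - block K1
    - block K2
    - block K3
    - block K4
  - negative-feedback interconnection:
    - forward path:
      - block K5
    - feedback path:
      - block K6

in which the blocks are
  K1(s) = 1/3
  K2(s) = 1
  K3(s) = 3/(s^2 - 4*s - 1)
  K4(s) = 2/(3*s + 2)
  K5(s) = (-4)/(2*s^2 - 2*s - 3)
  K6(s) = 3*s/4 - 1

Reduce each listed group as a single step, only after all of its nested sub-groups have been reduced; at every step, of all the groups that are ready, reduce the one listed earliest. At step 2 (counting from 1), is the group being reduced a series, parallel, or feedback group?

1. series reduction of K1, K2, K3, K4
2. collapse the loop (K5 forward, K6 return)
3. reduce the parallel group (K1*K2*K3*K4), [K5/(1+K5*K6)]
Step 2: feedback.

Answer: feedback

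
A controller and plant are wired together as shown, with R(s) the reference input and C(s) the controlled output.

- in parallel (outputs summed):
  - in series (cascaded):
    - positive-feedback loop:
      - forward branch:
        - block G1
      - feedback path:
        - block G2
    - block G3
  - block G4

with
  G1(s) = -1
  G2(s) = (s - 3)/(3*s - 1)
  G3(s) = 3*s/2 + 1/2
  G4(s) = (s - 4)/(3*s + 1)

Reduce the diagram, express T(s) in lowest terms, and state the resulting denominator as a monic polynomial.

The answer is s^2 - 2*s/3 - 1/3.

Reasoning:
Step 1 - feedback reduction of G1, G2, giving (1 - 3*s)/(4*s - 4)
Step 2 - reduce the series chain [G1/(1-G1*G2)], G3, giving (1 - 9*s^2)/(8*s - 8)
Step 3 - sum the parallel branches ([G1/(1-G1*G2)]*G3), G4, giving (-27*s^3 - s^2 - 37*s + 33)/(24*s^2 - 16*s - 8)
Step 3 gives the fully reduced T(s), with no common factor left to cancel. The denominator's leading coefficient is 24, so divide each of its coefficients by 24 to get the monic form.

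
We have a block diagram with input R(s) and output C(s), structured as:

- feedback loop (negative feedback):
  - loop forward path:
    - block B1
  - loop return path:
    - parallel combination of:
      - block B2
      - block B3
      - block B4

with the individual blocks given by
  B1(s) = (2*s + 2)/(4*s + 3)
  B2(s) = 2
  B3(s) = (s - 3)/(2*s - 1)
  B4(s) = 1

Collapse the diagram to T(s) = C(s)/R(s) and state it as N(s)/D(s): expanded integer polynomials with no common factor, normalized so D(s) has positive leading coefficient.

1. sum the parallel branches B2, B3, B4 -> (7*s - 6)/(2*s - 1)
2. apply the feedback formula to B1, (B2+B3+B4), giving the overall T(s)

Hence the answer: (4*s^2 + 2*s - 2)/(22*s^2 + 4*s - 15)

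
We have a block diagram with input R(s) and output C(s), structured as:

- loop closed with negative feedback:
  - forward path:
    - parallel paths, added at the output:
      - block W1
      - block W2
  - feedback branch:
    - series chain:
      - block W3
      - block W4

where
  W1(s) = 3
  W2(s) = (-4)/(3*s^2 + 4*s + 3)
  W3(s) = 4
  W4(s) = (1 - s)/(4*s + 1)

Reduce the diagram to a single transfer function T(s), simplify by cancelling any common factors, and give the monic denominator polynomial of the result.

1. sum the parallel branches W1, W2, giving (9*s^2 + 12*s + 5)/(3*s^2 + 4*s + 3)
2. reduce the series chain W3, W4, giving (4 - 4*s)/(4*s + 1)
3. reduce the feedback loop with forward (W1+W2) and return (W3*W4), giving (-36*s^3 - 57*s^2 - 32*s - 5)/(24*s^3 - 7*s^2 - 44*s - 23)
T(s) is the step-3 result (common factors already cancelled). Leading coefficient of the denominator: 24. Divide through by 24 for the monic polynomial.

Hence the answer: s^3 - 7*s^2/24 - 11*s/6 - 23/24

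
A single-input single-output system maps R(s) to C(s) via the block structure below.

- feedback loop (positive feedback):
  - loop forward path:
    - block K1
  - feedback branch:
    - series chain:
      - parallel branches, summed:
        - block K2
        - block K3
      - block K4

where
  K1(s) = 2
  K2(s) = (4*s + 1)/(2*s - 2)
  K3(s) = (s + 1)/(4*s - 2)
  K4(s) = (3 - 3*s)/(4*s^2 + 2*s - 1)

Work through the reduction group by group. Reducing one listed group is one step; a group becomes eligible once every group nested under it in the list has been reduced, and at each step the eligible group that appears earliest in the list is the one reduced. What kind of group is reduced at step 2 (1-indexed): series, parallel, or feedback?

Reducing step by step:

Step 1 - parallel reduction of K2, K3
Step 2 - multiply (K2+K3), K4 (series)
Step 3 - feedback reduction of K1, ((K2+K3)*K4)
The group at step 2 is a series group.

Answer: series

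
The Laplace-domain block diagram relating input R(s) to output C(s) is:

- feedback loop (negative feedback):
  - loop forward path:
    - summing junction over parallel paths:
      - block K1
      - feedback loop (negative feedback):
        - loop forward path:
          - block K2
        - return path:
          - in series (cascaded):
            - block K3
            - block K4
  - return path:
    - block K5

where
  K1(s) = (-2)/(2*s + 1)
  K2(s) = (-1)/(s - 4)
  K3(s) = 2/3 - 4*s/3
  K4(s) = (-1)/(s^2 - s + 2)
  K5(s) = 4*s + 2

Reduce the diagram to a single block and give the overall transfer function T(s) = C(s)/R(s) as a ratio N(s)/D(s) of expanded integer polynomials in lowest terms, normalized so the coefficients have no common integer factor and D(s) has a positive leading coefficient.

Step 1: multiply K3, K4 (series), giving (4*s - 2)/(3*s^2 - 3*s + 6)
Step 2: close the feedback loop around K2, (K3*K4), giving (-3*s^2 + 3*s - 6)/(3*s^3 - 15*s^2 + 14*s - 22)
Step 3: reduce the parallel group K1, [K2/(1+K2*(K3*K4))], giving (-12*s^3 + 33*s^2 - 37*s + 38)/(6*s^4 - 27*s^3 + 13*s^2 - 30*s - 22)
Step 4: feedback reduction of (K1+[K2/(1+K2*(K3*K4))]), K5: this yields T(s), and no further normalization is needed

Answer: (12*s^3 - 33*s^2 + 37*s - 38)/(42*s^4 - 81*s^3 + 69*s^2 - 48*s - 54)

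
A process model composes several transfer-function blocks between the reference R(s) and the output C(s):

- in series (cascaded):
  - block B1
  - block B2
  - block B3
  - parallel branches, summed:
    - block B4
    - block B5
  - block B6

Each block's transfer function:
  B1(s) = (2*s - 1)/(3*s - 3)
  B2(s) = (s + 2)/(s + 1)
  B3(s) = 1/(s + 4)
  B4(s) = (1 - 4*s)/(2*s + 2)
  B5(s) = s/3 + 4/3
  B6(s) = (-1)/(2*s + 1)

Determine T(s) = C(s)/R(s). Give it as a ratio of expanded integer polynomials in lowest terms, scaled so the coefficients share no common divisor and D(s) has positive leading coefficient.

First reduce the diagram to T(s).

[1] sum the parallel branches B4, B5: (2*s^2 - 2*s + 11)/(6*s + 6)
[2] reduce the series chain B1, B2, B3, (B4+B5), B6; the result is T(s) itself (integer coefficients, no common factor, positive leading denominator coefficient)

Answer: (-4*s^4 - 2*s^3 - 12*s^2 - 37*s + 22)/(36*s^5 + 198*s^4 + 198*s^3 - 126*s^2 - 234*s - 72)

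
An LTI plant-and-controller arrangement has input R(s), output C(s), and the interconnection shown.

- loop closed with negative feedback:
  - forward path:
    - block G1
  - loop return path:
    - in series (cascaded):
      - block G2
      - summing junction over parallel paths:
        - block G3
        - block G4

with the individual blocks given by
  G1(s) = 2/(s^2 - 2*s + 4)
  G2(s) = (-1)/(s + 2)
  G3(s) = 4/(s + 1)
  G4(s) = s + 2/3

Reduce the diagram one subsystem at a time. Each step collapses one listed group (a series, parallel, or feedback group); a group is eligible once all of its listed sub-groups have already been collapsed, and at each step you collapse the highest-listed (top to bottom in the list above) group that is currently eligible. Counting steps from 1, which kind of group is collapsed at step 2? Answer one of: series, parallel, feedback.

Answer: series

Working:
1. combine G3, G4 in parallel
2. series reduction of G2, (G3+G4)
3. apply the feedback formula to G1, (G2*(G3+G4))
So the answer for step 2 is series.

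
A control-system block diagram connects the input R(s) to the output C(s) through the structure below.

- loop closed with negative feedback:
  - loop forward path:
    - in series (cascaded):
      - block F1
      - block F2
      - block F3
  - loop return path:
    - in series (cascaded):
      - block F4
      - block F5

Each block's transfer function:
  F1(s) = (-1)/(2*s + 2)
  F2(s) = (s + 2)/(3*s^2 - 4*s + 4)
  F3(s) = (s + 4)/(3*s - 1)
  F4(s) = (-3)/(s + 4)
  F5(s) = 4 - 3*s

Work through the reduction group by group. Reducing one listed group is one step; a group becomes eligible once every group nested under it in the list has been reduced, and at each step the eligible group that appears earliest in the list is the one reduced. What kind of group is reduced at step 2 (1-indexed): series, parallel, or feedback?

1. cascade F1, F2, F3
2. multiply F4, F5 (series)
3. feedback reduction of (F1*F2*F3), (F4*F5)
The group at step 2 is a series group.

Final answer: series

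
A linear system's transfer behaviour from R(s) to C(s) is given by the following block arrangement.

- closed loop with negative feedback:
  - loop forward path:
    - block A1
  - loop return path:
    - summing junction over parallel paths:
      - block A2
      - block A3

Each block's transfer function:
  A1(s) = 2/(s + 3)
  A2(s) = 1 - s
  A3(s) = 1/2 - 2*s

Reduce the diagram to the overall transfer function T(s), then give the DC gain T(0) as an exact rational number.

Step 1: add A2, A3 (parallel) -> 3/2 - 3*s
Step 2: collapse the loop (A1 forward, (A2+A3) return) -> (-2)/(5*s - 6)
DC gain: substitute s = 0 into T(s) from step 2: T(0) = -2/(-6) = 1/3.

Therefore the answer is 1/3.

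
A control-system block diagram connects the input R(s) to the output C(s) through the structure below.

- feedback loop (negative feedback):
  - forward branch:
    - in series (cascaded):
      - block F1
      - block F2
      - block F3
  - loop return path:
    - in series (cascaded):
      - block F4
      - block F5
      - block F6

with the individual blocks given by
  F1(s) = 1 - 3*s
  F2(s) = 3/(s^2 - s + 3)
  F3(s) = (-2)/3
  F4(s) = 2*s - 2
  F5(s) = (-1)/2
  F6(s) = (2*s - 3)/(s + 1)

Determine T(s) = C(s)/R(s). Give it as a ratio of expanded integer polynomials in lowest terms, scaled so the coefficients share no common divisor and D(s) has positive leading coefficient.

The answer is (-6*s^2 - 4*s + 2)/(11*s^3 - 34*s^2 + 26*s - 9).

Reasoning:
(1) series reduction of F1, F2, F3, giving (6*s - 2)/(s^2 - s + 3)
(2) reduce the series chain F4, F5, F6, giving (-2*s^2 + 5*s - 3)/(s + 1)
(3) feedback reduction of (F1*F2*F3), (F4*F5*F6), which is the overall transfer function T(s) = C(s)/R(s) in lowest terms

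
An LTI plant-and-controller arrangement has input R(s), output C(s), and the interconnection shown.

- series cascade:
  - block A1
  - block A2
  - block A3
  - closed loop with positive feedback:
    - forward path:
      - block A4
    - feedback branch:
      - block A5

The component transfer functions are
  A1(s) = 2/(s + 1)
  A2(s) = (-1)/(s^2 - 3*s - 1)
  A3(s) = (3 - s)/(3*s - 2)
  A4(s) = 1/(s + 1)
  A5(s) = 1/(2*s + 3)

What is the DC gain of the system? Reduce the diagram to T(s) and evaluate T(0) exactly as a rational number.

Step 1: collapse the loop (A4 forward, A5 return) gives (2*s + 3)/(2*s^2 + 5*s + 2)
Step 2: reduce the series chain A1, A2, A3, [A4/(1-A4*A5)] gives (4*s^2 - 6*s - 18)/(6*s^6 - s^5 - 50*s^4 - 46*s^3 + 13*s^2 + 20*s + 4)
That last expression is T(s); at s = 0 only the constant terms survive, so T(0) = -18/4 = -9/2.

Hence the answer: -9/2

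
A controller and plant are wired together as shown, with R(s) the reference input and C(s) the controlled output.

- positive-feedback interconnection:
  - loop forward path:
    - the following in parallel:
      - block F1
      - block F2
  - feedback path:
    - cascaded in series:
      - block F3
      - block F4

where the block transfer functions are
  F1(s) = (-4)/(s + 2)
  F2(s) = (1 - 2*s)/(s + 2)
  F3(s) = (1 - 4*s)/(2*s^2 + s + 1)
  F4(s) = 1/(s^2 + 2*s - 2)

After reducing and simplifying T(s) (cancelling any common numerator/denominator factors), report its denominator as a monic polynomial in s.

Answer: s^5 + 9*s^4/2 + 9*s^3/2 - 5*s^2 - 6*s - 1/2

Working:
Step 1. combine F1, F2 in parallel = (-2*s - 3)/(s + 2)
Step 2. combine F3, F4 in series = (1 - 4*s)/(2*s^4 + 5*s^3 - s^2 - 2)
Step 3. apply the feedback formula to (F1+F2), (F3*F4) = (-4*s^5 - 16*s^4 - 13*s^3 + 3*s^2 + 4*s + 6)/(2*s^5 + 9*s^4 + 9*s^3 - 10*s^2 - 12*s - 1)
That last expression is T(s), already simplified. Scaling its denominator by 1/2 (the reciprocal of the leading coefficient) yields the monic denominator.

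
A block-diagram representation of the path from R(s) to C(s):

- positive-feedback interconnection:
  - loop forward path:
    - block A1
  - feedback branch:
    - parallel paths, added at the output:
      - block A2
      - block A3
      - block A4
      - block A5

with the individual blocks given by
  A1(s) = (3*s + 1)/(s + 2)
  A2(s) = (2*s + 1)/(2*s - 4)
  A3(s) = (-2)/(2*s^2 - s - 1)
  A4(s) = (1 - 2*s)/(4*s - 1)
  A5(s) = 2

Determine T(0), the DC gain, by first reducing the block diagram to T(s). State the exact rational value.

Step 1. reduce the parallel group A2, A3, A4, A5, giving (40*s^4 - 68*s^3 - 6*s^2 + 57*s - 11)/(16*s^4 - 44*s^3 + 18*s^2 + 14*s - 4)
Step 2. feedback reduction of A1, (A2+A3+A4+A5), giving (-48*s^5 + 116*s^4 - 10*s^3 - 60*s^2 - 2*s + 4)/(104*s^5 - 152*s^4 - 16*s^3 + 115*s^2 - 3)
That last expression is T(s); at s = 0 only the constant terms survive, so T(0) = 4/(-3) = -4/3.

Therefore the answer is -4/3.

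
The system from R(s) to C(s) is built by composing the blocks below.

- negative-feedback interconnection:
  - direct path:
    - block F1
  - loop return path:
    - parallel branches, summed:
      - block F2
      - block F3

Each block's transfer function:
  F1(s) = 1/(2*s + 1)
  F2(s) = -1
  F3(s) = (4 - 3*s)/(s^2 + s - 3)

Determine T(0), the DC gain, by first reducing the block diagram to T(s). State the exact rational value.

Answer: -3/4

Working:
[1] parallel reduction of F2, F3; result (-s^2 - 4*s + 7)/(s^2 + s - 3)
[2] reduce the feedback loop with forward F1 and return (F2+F3); result (s^2 + s - 3)/(2*s^3 + 2*s^2 - 9*s + 4)
The step-2 result is T(s). Setting s = 0: T(0) = -3/4.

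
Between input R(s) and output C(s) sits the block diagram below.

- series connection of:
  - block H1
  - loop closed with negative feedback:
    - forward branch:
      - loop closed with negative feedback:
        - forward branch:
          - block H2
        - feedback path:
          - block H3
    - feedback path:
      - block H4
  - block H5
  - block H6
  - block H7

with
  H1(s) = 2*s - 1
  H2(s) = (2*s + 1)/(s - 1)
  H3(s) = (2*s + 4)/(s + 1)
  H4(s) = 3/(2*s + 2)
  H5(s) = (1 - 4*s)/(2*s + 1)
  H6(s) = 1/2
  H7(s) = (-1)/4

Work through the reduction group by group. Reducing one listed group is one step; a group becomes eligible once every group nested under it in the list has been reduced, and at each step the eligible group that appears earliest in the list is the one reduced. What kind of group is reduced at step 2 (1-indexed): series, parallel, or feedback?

Step 1: feedback reduction of H2, H3
Step 2: reduce the feedback loop with forward [H2/(1+H2*H3)] and return H4
Step 3: cascade H1, [[H2/(1+H2*H3)]/(1+[H2/(1+H2*H3)]*H4)], H5, H6, H7
So the answer for step 2 is feedback.

Answer: feedback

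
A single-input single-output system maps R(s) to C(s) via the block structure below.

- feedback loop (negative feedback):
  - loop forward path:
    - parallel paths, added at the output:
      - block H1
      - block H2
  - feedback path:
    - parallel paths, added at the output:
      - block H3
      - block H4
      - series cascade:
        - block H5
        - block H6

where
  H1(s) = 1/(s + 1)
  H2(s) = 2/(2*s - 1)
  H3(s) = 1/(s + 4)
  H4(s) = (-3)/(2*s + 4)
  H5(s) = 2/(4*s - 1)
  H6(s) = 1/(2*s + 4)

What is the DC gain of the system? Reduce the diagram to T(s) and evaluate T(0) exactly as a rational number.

Step 1 - reduce the parallel group H1, H2 gives (4*s + 1)/(2*s^2 + s - 1)
Step 2 - multiply H5, H6 (series) gives 1/(4*s^2 + 7*s - 2)
Step 3 - reduce the parallel group H3, H4, (H5*H6) gives (-4*s^2 - 29*s + 16)/(8*s^3 + 46*s^2 + 52*s - 16)
Step 4 - collapse the loop ((H1+H2) forward, (H3+H4+(H5*H6)) return) gives (32*s^4 + 192*s^3 + 254*s^2 - 12*s - 16)/(16*s^5 + 100*s^4 + 126*s^3 - 146*s^2 - 33*s + 32)
That last expression is T(s); at s = 0 only the constant terms survive, so T(0) = -16/32 = -1/2.

Final answer: -1/2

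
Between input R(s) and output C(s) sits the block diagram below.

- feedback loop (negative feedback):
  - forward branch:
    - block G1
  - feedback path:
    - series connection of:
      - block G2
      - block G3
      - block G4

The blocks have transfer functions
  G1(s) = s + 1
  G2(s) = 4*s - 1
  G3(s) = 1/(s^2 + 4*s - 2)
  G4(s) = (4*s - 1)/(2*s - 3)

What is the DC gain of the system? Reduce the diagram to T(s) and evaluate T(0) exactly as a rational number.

Reducing step by step:

Step 1 - multiply G2, G3, G4 (series) = (16*s^2 - 8*s + 1)/(2*s^3 + 5*s^2 - 16*s + 6)
Step 2 - collapse the loop (G1 forward, (G2*G3*G4) return) = (2*s^4 + 7*s^3 - 11*s^2 - 10*s + 6)/(18*s^3 + 13*s^2 - 23*s + 7)
The step-2 result is T(s). Setting s = 0: T(0) = 6/7.

Answer: 6/7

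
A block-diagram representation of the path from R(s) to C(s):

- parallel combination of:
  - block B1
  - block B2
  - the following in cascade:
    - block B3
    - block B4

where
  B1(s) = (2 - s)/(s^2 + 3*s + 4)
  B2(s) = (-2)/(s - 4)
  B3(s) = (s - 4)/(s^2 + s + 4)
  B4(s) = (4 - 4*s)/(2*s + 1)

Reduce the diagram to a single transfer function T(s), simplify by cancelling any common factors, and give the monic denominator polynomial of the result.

Answer: s^6 + s^5/2 - 5*s^4 - 61*s^3/2 - 62*s^2 - 88*s - 32

Working:
Step 1 - multiply B3, B4 (series): (-4*s^2 + 20*s - 16)/(2*s^3 + 3*s^2 + 9*s + 4)
Step 2 - add B1, B2, (B3*B4) (parallel): (-10*s^5 + 15*s^4 - 63*s^3 - 140*s^2 - 336*s + 192)/(2*s^6 + s^5 - 10*s^4 - 61*s^3 - 124*s^2 - 176*s - 64)
The result of step 2 is T(s) in lowest terms. Its denominator has leading coefficient 2; dividing the denominator through by 2 makes it monic.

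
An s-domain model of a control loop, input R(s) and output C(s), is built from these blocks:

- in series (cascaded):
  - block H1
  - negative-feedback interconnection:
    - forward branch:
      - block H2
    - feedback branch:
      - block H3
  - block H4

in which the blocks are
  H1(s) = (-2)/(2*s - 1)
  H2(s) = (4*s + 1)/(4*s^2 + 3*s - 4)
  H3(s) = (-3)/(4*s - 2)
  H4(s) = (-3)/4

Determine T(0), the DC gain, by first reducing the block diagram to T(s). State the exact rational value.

Step 1. close the feedback loop around H2, H3; result (16*s^2 - 4*s - 2)/(16*s^3 + 4*s^2 - 34*s + 5)
Step 2. reduce the series chain H1, [H2/(1+H2*H3)], H4; result (12*s + 3)/(16*s^3 + 4*s^2 - 34*s + 5)
Step 2 gives the overall T(s). Then T(0) = 3/5.

Hence the answer: 3/5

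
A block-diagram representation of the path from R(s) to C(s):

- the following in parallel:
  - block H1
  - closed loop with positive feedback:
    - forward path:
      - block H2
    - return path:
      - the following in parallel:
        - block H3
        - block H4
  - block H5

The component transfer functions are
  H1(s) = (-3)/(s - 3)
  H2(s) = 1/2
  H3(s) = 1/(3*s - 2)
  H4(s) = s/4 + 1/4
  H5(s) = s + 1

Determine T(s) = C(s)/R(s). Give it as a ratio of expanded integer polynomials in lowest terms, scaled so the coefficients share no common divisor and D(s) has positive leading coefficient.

(1) combine H3, H4 in parallel, giving (3*s^2 + s + 2)/(12*s - 8)
(2) apply the feedback formula to H2, (H3+H4), giving (8 - 12*s)/(3*s^2 - 23*s + 18)
(3) sum the parallel branches H1, [H2/(1-H2*(H3+H4))], H5; the result is T(s) itself (integer coefficients, no common factor, positive leading denominator coefficient)

Therefore the answer is (3*s^4 - 29*s^3 + 34*s^2 + 146*s - 132)/(3*s^3 - 32*s^2 + 87*s - 54).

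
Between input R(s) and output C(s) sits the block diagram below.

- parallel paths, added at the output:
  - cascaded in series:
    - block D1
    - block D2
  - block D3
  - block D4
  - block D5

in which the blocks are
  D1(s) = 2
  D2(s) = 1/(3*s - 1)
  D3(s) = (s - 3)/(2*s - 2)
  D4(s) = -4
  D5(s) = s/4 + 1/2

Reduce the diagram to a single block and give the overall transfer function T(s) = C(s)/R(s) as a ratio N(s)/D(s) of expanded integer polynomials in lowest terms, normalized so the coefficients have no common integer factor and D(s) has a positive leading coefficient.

Step 1: reduce the series chain D1, D2 gives 2/(3*s - 1)
Step 2: add (D1*D2), D3, D4, D5 (parallel), which is the overall transfer function T(s) = C(s)/R(s) in lowest terms

Hence the answer: (3*s^3 - 40*s^2 + 45*s - 16)/(12*s^2 - 16*s + 4)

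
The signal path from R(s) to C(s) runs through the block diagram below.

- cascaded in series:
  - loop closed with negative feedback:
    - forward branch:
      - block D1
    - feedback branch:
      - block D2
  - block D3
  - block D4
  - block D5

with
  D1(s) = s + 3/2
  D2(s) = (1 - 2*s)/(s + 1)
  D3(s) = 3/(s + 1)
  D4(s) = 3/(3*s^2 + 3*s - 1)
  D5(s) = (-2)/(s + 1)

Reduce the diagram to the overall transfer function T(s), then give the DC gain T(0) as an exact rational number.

Answer: 54/5

Working:
Step 1: close the feedback loop around D1, D2: (-2*s^2 - 5*s - 3)/(4*s^2 + 2*s - 5)
Step 2: combine [D1/(1+D1*D2)], D3, D4, D5 in series: (36*s + 54)/(12*s^5 + 30*s^4 + 5*s^3 - 30*s^2 - 12*s + 5)
That last expression is T(s); at s = 0 only the constant terms survive, so T(0) = 54/5.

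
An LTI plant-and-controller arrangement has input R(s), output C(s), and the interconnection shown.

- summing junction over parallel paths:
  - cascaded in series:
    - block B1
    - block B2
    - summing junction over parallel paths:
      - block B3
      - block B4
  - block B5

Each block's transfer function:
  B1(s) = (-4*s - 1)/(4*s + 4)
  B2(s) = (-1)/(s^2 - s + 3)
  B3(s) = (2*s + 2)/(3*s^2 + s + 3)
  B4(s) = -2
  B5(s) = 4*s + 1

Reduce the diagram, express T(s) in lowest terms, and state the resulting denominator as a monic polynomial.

Step 1 - add B3, B4 (parallel) -> (-6*s^2 - 4)/(3*s^2 + s + 3)
Step 2 - multiply B1, B2, (B3+B4) (series) -> (-12*s^3 - 3*s^2 - 8*s - 2)/(6*s^5 + 2*s^4 + 18*s^3 + 22*s^2 + 18*s + 18)
Step 3 - sum the parallel branches (B1*B2*(B3+B4)), B5 -> (24*s^6 + 14*s^5 + 74*s^4 + 94*s^3 + 91*s^2 + 82*s + 16)/(6*s^5 + 2*s^4 + 18*s^3 + 22*s^2 + 18*s + 18)
The result of step 3 is T(s) in lowest terms. Its denominator has leading coefficient 6; dividing the denominator through by 6 makes it monic.

Final answer: s^5 + s^4/3 + 3*s^3 + 11*s^2/3 + 3*s + 3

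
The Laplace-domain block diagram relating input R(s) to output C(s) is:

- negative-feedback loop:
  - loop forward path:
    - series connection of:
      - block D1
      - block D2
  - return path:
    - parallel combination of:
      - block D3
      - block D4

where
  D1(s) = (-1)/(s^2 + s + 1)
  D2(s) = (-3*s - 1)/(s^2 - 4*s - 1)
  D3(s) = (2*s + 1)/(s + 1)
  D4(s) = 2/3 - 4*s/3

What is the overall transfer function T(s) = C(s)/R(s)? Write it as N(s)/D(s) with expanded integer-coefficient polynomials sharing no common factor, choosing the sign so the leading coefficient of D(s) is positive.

1. combine D1, D2 in series = (3*s + 1)/(s^4 - 3*s^3 - 4*s^2 - 5*s - 1)
2. parallel reduction of D3, D4 = (-4*s^2 + 4*s + 5)/(3*s + 3)
3. collapse the loop ((D1*D2) forward, (D3+D4) return); the result is T(s) itself (integer coefficients, no common factor, positive leading denominator coefficient)

Therefore the answer is (9*s^2 + 12*s + 3)/(3*s^5 - 6*s^4 - 33*s^3 - 19*s^2 + s + 2).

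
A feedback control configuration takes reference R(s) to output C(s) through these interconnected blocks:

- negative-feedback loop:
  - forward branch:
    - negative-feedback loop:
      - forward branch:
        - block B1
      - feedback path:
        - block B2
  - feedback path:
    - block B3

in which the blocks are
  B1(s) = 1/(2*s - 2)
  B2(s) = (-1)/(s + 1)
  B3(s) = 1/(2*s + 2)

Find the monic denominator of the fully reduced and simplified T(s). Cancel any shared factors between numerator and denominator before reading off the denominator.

First reduce the diagram to T(s).

Step 1: feedback reduction of B1, B2 = (s + 1)/(2*s^2 - 3)
Step 2: apply the feedback formula to [B1/(1+B1*B2)], B3 = (2*s + 2)/(4*s^2 - 5)
That last expression is T(s), already simplified. Scaling its denominator by 1/4 (the reciprocal of the leading coefficient) yields the monic denominator.

Answer: s^2 - 5/4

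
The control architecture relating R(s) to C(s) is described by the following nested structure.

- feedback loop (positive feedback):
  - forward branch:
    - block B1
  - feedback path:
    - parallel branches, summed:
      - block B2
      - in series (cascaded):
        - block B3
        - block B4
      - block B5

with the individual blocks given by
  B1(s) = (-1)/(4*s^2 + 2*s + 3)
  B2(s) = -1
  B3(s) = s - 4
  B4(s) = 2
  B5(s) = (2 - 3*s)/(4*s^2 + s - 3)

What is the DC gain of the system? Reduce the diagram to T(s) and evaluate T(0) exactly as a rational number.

The answer is 3/20.

Reasoning:
Step 1: multiply B3, B4 (series): 2*s - 8
Step 2: combine B2, (B3*B4), B5 in parallel: (8*s^3 - 34*s^2 - 18*s + 29)/(4*s^2 + s - 3)
Step 3: close the feedback loop around B1, (B2+(B3*B4)+B5): (-4*s^2 - s + 3)/(16*s^4 + 20*s^3 - 32*s^2 - 21*s + 20)
Evaluating the step-3 result (the overall T(s)) at s = 0 gives T(0) = 3/20.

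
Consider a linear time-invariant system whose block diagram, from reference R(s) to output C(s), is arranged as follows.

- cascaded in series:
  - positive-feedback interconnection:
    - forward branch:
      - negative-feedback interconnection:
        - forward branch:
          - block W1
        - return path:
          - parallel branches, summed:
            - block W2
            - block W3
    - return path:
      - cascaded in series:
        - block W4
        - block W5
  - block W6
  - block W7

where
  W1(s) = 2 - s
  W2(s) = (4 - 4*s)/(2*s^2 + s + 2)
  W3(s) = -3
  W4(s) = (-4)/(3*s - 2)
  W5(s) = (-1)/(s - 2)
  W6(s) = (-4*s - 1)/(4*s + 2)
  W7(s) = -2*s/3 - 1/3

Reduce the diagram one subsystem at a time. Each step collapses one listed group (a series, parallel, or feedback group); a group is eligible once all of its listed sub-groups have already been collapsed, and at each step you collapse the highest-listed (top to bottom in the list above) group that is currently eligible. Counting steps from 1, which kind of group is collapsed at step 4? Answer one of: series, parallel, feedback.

Step 1 - combine W2, W3 in parallel
Step 2 - collapse the loop (W1 forward, (W2+W3) return)
Step 3 - reduce the series chain W4, W5
Step 4 - feedback reduction of [W1/(1+W1*(W2+W3))], (W4*W5)
Step 5 - cascade [[W1/(1+W1*(W2+W3))]/(1-[W1/(1+W1*(W2+W3))]*(W4*W5))], W6, W7
At step 4 the group reduced is feedback.

Hence the answer: feedback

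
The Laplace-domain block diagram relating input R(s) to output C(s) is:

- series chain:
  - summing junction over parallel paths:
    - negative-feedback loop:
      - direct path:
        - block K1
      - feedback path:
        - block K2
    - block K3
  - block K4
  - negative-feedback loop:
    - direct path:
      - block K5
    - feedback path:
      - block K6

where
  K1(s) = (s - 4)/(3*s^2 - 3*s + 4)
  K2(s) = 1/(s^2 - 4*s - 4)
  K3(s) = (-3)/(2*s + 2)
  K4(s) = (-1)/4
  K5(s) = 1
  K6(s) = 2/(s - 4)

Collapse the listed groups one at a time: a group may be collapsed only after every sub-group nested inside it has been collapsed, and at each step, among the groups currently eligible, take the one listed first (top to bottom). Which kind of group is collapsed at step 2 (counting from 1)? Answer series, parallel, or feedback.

Step 1: close the feedback loop around K1, K2
Step 2: reduce the parallel group [K1/(1+K1*K2)], K3
Step 3: reduce the feedback loop with forward K5 and return K6
Step 4: series reduction of ([K1/(1+K1*K2)]+K3), K4, [K5/(1+K5*K6)]
Step 2: parallel.

Hence the answer: parallel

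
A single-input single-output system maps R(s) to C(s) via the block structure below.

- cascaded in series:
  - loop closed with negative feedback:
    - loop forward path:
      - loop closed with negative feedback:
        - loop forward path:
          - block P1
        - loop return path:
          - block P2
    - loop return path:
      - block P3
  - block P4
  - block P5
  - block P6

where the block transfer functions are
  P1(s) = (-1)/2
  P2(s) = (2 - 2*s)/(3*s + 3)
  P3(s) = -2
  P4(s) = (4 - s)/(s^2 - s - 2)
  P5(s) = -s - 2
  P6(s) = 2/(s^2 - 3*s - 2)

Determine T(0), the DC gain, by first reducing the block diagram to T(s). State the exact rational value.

(1) collapse the loop (P1 forward, P2 return), giving (-3*s - 3)/(8*s + 4)
(2) apply the feedback formula to [P1/(1+P1*P2)], P3, giving (-3*s - 3)/(14*s + 10)
(3) cascade [[P1/(1+P1*P2)]/(1+[P1/(1+P1*P2)]*P3)], P4, P5, P6, giving (-3*s^2 + 6*s + 24)/(7*s^4 - 30*s^3 + 3*s^2 + 48*s + 20)
Evaluating the step-3 result (the overall T(s)) at s = 0 gives T(0) = 24/20 = 6/5.

Therefore the answer is 6/5.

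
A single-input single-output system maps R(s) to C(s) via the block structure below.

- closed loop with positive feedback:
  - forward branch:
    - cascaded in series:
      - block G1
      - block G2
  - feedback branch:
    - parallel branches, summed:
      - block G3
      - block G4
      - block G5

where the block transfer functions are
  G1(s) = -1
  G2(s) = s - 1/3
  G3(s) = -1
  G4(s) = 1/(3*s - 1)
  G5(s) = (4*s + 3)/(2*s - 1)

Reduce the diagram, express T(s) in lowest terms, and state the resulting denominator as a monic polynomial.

Step 1 - reduce the series chain G1, G2, giving 1/3 - s
Step 2 - add G3, G4, G5 (parallel), giving (6*s^2 + 12*s - 5)/(6*s^2 - 5*s + 1)
Step 3 - collapse the loop ((G1*G2) forward, (G3+G4+G5) return), giving (-6*s^2 + 5*s - 1)/(6*s^2 + 18*s - 8)
T(s) is the step-3 result (common factors already cancelled). Leading coefficient of the denominator: 6. Divide through by 6 for the monic polynomial.

Therefore the answer is s^2 + 3*s - 4/3.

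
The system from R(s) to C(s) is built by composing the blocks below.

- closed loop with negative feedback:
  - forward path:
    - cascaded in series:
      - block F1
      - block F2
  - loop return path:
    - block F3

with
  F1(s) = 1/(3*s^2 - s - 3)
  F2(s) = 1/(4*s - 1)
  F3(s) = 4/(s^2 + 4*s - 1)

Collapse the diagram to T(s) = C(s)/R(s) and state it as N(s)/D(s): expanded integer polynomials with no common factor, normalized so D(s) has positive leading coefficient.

First reduce the diagram to T(s).

1. combine F1, F2 in series = 1/(12*s^3 - 7*s^2 - 11*s + 3)
2. apply the feedback formula to (F1*F2), F3; the result is T(s) itself (integer coefficients, no common factor, positive leading denominator coefficient)

Answer: (s^2 + 4*s - 1)/(12*s^5 + 41*s^4 - 51*s^3 - 34*s^2 + 23*s + 1)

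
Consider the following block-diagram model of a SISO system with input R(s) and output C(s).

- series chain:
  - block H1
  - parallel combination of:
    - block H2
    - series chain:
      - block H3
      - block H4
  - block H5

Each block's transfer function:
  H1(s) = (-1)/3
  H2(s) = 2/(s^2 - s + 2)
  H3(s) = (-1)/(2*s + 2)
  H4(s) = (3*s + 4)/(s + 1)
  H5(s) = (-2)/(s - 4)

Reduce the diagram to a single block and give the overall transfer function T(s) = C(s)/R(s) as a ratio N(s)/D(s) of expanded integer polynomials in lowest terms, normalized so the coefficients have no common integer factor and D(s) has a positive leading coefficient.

The answer is (-3*s^3 + 3*s^2 + 6*s - 4)/(3*s^5 - 9*s^4 - 9*s^3 - 3*s^2 - 30*s - 24).

Reasoning:
Step 1: cascade H3, H4 -> (-3*s - 4)/(2*s^2 + 4*s + 2)
Step 2: parallel reduction of H2, (H3*H4) -> (-3*s^3 + 3*s^2 + 6*s - 4)/(2*s^4 + 2*s^3 + 2*s^2 + 6*s + 4)
Step 3: combine H1, (H2+(H3*H4)), H5 in series, giving the overall T(s)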